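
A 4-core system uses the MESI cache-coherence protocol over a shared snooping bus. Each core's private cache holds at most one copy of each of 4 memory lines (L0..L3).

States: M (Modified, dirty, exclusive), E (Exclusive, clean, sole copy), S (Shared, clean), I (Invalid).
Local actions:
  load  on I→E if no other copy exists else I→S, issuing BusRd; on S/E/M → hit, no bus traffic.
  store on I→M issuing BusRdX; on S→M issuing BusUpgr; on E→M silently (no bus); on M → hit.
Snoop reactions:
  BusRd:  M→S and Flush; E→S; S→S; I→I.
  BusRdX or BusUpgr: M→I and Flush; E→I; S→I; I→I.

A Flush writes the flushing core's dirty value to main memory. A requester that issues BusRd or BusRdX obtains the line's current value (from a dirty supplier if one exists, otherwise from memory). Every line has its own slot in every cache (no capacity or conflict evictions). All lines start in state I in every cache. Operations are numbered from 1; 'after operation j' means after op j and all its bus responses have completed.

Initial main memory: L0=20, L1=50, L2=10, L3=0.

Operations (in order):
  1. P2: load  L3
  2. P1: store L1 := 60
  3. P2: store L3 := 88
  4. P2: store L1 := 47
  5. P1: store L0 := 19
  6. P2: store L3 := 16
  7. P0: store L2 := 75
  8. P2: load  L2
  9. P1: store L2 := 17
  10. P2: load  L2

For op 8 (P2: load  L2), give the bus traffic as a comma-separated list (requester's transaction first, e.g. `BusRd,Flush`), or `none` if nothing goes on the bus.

1. P2: load  L3  bus=[BusRd]  L3: P0=I P1=I P2=E P3=I  mem[L3]=0
2. P1: store L1 := 60  bus=[BusRdX]  L1: P0=I P1=M P2=I P3=I  mem[L1]=50
3. P2: store L3 := 88  bus=[-]  L3: P0=I P1=I P2=M P3=I  mem[L3]=0
4. P2: store L1 := 47  bus=[BusRdX,Flush]  L1: P0=I P1=I P2=M P3=I  mem[L1]=60
5. P1: store L0 := 19  bus=[BusRdX]  L0: P0=I P1=M P2=I P3=I  mem[L0]=20
6. P2: store L3 := 16  bus=[-]  L3: P0=I P1=I P2=M P3=I  mem[L3]=0
7. P0: store L2 := 75  bus=[BusRdX]  L2: P0=M P1=I P2=I P3=I  mem[L2]=10
8. P2: load  L2  bus=[BusRd,Flush]  L2: P0=S P1=I P2=S P3=I  mem[L2]=75
9. P1: store L2 := 17  bus=[BusRdX]  L2: P0=I P1=M P2=I P3=I  mem[L2]=75
10. P2: load  L2  bus=[BusRd,Flush]  L2: P0=I P1=S P2=S P3=I  mem[L2]=17

bus = BusRd,Flush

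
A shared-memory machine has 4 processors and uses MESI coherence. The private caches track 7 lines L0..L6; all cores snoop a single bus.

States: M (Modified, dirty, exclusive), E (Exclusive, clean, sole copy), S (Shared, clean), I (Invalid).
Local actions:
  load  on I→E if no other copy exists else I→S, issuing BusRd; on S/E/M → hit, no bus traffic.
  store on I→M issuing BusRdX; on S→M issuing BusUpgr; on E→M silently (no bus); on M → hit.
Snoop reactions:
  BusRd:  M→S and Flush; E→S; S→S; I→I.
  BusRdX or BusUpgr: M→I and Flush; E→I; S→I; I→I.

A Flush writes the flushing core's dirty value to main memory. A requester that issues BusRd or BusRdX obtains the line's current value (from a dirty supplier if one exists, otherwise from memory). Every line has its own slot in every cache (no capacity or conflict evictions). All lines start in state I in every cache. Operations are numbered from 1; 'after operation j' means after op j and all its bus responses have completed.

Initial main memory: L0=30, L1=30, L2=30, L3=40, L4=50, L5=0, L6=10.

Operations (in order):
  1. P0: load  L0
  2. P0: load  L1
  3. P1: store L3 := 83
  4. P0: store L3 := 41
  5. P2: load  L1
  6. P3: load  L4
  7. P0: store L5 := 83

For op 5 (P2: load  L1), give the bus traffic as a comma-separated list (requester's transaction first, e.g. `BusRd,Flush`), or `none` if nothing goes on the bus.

bus = BusRd

  op1 P0: load  L0 → E/I/I/I on L0; bus BusRd; mem=30
  op2 P0: load  L1 → E/I/I/I on L1; bus BusRd; mem=30
  op3 P1: store L3 := 83 → I/M/I/I on L3; bus BusRdX; mem=40
  op4 P0: store L3 := 41 → M/I/I/I on L3; bus BusRdX Flush; mem=83
  op5 P2: load  L1 → S/I/S/I on L1; bus BusRd; mem=30
  op6 P3: load  L4 → I/I/I/E on L4; bus BusRd; mem=50
  op7 P0: store L5 := 83 → M/I/I/I on L5; bus BusRdX; mem=0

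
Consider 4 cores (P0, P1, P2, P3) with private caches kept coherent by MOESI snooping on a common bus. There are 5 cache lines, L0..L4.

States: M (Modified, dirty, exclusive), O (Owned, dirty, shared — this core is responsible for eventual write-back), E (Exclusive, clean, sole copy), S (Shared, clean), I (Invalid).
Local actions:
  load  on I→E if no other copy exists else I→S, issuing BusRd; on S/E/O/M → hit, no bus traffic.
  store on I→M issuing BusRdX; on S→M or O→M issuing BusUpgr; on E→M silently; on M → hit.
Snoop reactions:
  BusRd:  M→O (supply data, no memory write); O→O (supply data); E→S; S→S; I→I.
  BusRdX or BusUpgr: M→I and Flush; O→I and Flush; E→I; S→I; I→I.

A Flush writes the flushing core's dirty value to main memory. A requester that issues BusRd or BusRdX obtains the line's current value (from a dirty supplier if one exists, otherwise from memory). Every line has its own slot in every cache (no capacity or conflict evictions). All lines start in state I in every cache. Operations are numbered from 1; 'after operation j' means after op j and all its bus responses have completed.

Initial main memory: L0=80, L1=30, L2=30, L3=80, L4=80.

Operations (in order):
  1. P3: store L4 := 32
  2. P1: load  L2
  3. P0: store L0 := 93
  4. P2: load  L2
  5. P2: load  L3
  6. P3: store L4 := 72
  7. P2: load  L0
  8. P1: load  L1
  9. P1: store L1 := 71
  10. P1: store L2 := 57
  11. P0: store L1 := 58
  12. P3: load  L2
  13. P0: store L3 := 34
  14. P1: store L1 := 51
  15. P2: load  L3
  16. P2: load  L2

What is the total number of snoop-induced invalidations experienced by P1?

invalidations = 1

  op1 P3: store L4 := 32 → I/I/I/M on L4; bus BusRdX; mem=80
  op2 P1: load  L2 → I/E/I/I on L2; bus BusRd; mem=30
  op3 P0: store L0 := 93 → M/I/I/I on L0; bus BusRdX; mem=80
  op4 P2: load  L2 → I/S/S/I on L2; bus BusRd; mem=30
  op5 P2: load  L3 → I/I/E/I on L3; bus BusRd; mem=80
  op6 P3: store L4 := 72 → I/I/I/M on L4; bus (none); mem=80
  op7 P2: load  L0 → O/I/S/I on L0; bus BusRd; mem=80
  op8 P1: load  L1 → I/E/I/I on L1; bus BusRd; mem=30
  op9 P1: store L1 := 71 → I/M/I/I on L1; bus (none); mem=30
  op10 P1: store L2 := 57 → I/M/I/I on L2; bus BusUpgr; mem=30
  op11 P0: store L1 := 58 → M/I/I/I on L1; bus BusRdX Flush; mem=71
  op12 P3: load  L2 → I/O/I/S on L2; bus BusRd; mem=30
  op13 P0: store L3 := 34 → M/I/I/I on L3; bus BusRdX; mem=80
  op14 P1: store L1 := 51 → I/M/I/I on L1; bus BusRdX Flush; mem=58
  op15 P2: load  L3 → O/I/S/I on L3; bus BusRd; mem=80
  op16 P2: load  L2 → I/O/S/S on L2; bus BusRd; mem=30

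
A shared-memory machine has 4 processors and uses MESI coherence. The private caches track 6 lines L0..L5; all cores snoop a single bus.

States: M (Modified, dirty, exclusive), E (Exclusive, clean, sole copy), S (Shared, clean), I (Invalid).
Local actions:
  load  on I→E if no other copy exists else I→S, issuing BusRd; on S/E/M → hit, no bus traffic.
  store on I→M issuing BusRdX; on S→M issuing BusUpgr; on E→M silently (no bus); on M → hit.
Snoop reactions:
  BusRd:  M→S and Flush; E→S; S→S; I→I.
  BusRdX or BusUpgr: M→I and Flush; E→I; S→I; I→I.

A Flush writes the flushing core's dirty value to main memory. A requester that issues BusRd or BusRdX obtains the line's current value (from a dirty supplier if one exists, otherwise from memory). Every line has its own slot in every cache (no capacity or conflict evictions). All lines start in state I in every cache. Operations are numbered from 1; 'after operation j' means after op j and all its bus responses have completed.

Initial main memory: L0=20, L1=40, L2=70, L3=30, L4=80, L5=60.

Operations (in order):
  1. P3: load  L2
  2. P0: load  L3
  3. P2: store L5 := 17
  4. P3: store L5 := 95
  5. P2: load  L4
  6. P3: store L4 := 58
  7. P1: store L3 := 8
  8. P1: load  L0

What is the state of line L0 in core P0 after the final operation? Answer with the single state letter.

state = I

[1] P3: load  L2 | P0:I, P1:I, P2:I, P3:E(70) | bus: BusRd
[2] P0: load  L3 | P0:E(30), P1:I, P2:I, P3:I | bus: BusRd
[3] P2: store L5 := 17 | P0:I, P1:I, P2:M(17), P3:I | bus: BusRdX
[4] P3: store L5 := 95 | P0:I, P1:I, P2:I, P3:M(95) | bus: BusRdX,Flush
[5] P2: load  L4 | P0:I, P1:I, P2:E(80), P3:I | bus: BusRd
[6] P3: store L4 := 58 | P0:I, P1:I, P2:I, P3:M(58) | bus: BusRdX
[7] P1: store L3 := 8 | P0:I, P1:M(8), P2:I, P3:I | bus: BusRdX
[8] P1: load  L0 | P0:I, P1:E(20), P2:I, P3:I | bus: BusRd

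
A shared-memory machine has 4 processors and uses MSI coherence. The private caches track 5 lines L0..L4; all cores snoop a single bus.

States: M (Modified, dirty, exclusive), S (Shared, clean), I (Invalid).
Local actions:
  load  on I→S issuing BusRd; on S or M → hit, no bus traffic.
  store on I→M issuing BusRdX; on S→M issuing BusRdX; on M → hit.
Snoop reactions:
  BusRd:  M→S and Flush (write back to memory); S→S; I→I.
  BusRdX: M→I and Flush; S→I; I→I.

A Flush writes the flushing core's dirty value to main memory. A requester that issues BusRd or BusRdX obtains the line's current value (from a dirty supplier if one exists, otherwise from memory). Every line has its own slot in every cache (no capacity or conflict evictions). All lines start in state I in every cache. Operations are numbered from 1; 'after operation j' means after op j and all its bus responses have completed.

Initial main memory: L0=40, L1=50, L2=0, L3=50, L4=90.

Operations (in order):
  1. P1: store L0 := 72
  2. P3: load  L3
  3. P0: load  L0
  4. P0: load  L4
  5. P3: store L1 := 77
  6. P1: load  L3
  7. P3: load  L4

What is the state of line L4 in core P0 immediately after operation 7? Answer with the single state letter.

state = S

step 1: P1: store L0 := 72  ⟶  IMII  (L0)  txn=BusRdX  M[L0]=40
step 2: P3: load  L3  ⟶  IIIS  (L3)  txn=BusRd  M[L3]=50
step 3: P0: load  L0  ⟶  SSII  (L0)  txn=BusRd+Flush  M[L0]=72
step 4: P0: load  L4  ⟶  SIII  (L4)  txn=BusRd  M[L4]=90
step 5: P3: store L1 := 77  ⟶  IIIM  (L1)  txn=BusRdX  M[L1]=50
step 6: P1: load  L3  ⟶  ISIS  (L3)  txn=BusRd  M[L3]=50
step 7: P3: load  L4  ⟶  SIIS  (L4)  txn=BusRd  M[L4]=90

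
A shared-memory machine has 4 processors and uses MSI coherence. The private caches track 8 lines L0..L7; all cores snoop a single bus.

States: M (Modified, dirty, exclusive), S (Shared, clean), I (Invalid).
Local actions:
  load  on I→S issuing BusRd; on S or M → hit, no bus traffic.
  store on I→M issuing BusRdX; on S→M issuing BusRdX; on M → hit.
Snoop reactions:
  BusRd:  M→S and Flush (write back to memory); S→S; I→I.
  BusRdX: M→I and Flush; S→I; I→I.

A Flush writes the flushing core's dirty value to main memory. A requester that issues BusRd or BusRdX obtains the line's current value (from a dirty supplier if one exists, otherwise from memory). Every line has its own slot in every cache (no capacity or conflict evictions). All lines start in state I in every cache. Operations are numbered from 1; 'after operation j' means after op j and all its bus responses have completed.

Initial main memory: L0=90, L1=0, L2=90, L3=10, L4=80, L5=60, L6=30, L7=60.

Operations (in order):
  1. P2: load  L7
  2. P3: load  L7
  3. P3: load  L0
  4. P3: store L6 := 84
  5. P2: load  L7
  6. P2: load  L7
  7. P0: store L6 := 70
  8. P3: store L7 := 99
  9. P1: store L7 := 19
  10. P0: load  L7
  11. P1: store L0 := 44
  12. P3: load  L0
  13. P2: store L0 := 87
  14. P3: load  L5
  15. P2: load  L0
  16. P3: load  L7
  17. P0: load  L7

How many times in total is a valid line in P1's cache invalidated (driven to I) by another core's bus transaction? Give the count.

invalidations = 1

[1] P2: load  L7 | P0:I, P1:I, P2:S(60), P3:I | bus: BusRd
[2] P3: load  L7 | P0:I, P1:I, P2:S(60), P3:S(60) | bus: BusRd
[3] P3: load  L0 | P0:I, P1:I, P2:I, P3:S(90) | bus: BusRd
[4] P3: store L6 := 84 | P0:I, P1:I, P2:I, P3:M(84) | bus: BusRdX
[5] P2: load  L7 | P0:I, P1:I, P2:S(60), P3:S(60) | bus: none
[6] P2: load  L7 | P0:I, P1:I, P2:S(60), P3:S(60) | bus: none
[7] P0: store L6 := 70 | P0:M(70), P1:I, P2:I, P3:I | bus: BusRdX,Flush
[8] P3: store L7 := 99 | P0:I, P1:I, P2:I, P3:M(99) | bus: BusRdX
[9] P1: store L7 := 19 | P0:I, P1:M(19), P2:I, P3:I | bus: BusRdX,Flush
[10] P0: load  L7 | P0:S(19), P1:S(19), P2:I, P3:I | bus: BusRd,Flush
[11] P1: store L0 := 44 | P0:I, P1:M(44), P2:I, P3:I | bus: BusRdX
[12] P3: load  L0 | P0:I, P1:S(44), P2:I, P3:S(44) | bus: BusRd,Flush
[13] P2: store L0 := 87 | P0:I, P1:I, P2:M(87), P3:I | bus: BusRdX
[14] P3: load  L5 | P0:I, P1:I, P2:I, P3:S(60) | bus: BusRd
[15] P2: load  L0 | P0:I, P1:I, P2:M(87), P3:I | bus: none
[16] P3: load  L7 | P0:S(19), P1:S(19), P2:I, P3:S(19) | bus: BusRd
[17] P0: load  L7 | P0:S(19), P1:S(19), P2:I, P3:S(19) | bus: none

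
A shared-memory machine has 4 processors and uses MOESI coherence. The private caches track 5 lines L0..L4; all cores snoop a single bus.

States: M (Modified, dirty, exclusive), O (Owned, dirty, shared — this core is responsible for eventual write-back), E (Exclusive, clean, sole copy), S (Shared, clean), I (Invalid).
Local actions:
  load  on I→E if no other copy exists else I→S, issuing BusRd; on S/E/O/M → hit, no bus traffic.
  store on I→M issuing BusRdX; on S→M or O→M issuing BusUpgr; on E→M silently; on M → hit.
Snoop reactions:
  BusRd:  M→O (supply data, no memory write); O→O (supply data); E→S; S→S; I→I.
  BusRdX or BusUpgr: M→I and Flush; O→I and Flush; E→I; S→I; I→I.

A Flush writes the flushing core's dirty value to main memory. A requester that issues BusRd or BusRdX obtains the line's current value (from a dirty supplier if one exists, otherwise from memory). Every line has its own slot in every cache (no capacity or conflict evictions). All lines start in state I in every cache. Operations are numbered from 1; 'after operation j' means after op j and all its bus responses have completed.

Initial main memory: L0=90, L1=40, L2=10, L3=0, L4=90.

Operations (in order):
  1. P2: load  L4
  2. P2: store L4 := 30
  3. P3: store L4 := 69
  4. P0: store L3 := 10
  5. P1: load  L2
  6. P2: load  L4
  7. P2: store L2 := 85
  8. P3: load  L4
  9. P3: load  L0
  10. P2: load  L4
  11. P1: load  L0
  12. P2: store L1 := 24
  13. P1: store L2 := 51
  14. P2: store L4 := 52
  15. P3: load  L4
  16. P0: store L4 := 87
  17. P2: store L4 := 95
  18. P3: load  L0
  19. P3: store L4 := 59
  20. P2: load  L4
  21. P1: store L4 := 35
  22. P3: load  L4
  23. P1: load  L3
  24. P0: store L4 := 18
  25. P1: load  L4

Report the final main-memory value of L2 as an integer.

step 1: P2: load  L4  ⟶  IIEI  (L4)  txn=BusRd  M[L4]=90
step 2: P2: store L4 := 30  ⟶  IIMI  (L4)  txn=∅  M[L4]=90
step 3: P3: store L4 := 69  ⟶  IIIM  (L4)  txn=BusRdX+Flush  M[L4]=30
step 4: P0: store L3 := 10  ⟶  MIII  (L3)  txn=BusRdX  M[L3]=0
step 5: P1: load  L2  ⟶  IEII  (L2)  txn=BusRd  M[L2]=10
step 6: P2: load  L4  ⟶  IISO  (L4)  txn=BusRd  M[L4]=30
step 7: P2: store L2 := 85  ⟶  IIMI  (L2)  txn=BusRdX  M[L2]=10
step 8: P3: load  L4  ⟶  IISO  (L4)  txn=∅  M[L4]=30
step 9: P3: load  L0  ⟶  IIIE  (L0)  txn=BusRd  M[L0]=90
step 10: P2: load  L4  ⟶  IISO  (L4)  txn=∅  M[L4]=30
step 11: P1: load  L0  ⟶  ISIS  (L0)  txn=BusRd  M[L0]=90
step 12: P2: store L1 := 24  ⟶  IIMI  (L1)  txn=BusRdX  M[L1]=40
step 13: P1: store L2 := 51  ⟶  IMII  (L2)  txn=BusRdX+Flush  M[L2]=85
step 14: P2: store L4 := 52  ⟶  IIMI  (L4)  txn=BusUpgr+Flush  M[L4]=69
step 15: P3: load  L4  ⟶  IIOS  (L4)  txn=BusRd  M[L4]=69
step 16: P0: store L4 := 87  ⟶  MIII  (L4)  txn=BusRdX+Flush  M[L4]=52
step 17: P2: store L4 := 95  ⟶  IIMI  (L4)  txn=BusRdX+Flush  M[L4]=87
step 18: P3: load  L0  ⟶  ISIS  (L0)  txn=∅  M[L0]=90
step 19: P3: store L4 := 59  ⟶  IIIM  (L4)  txn=BusRdX+Flush  M[L4]=95
step 20: P2: load  L4  ⟶  IISO  (L4)  txn=BusRd  M[L4]=95
step 21: P1: store L4 := 35  ⟶  IMII  (L4)  txn=BusRdX+Flush  M[L4]=59
step 22: P3: load  L4  ⟶  IOIS  (L4)  txn=BusRd  M[L4]=59
step 23: P1: load  L3  ⟶  OSII  (L3)  txn=BusRd  M[L3]=0
step 24: P0: store L4 := 18  ⟶  MIII  (L4)  txn=BusRdX+Flush  M[L4]=35
step 25: P1: load  L4  ⟶  OSII  (L4)  txn=BusRd  M[L4]=35

memory[L2] = 85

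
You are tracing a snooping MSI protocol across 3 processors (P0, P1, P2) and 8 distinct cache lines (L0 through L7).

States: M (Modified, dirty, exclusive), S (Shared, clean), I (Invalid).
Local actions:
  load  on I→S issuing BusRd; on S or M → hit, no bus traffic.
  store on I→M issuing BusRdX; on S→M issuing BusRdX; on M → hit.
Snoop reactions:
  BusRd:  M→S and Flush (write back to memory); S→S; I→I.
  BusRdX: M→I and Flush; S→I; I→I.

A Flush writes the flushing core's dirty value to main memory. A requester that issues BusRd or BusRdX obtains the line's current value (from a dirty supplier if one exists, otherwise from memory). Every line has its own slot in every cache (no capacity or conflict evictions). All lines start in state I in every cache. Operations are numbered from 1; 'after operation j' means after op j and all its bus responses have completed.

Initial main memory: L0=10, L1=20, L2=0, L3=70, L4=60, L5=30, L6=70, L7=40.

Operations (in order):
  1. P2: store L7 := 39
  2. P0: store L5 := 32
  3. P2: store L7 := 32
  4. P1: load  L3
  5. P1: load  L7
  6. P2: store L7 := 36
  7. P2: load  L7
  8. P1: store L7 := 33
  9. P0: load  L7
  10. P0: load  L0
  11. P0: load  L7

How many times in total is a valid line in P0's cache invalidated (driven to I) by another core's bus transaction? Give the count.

[1] P2: store L7 := 39 | P0:I, P1:I, P2:M(39) | bus: BusRdX
[2] P0: store L5 := 32 | P0:M(32), P1:I, P2:I | bus: BusRdX
[3] P2: store L7 := 32 | P0:I, P1:I, P2:M(32) | bus: none
[4] P1: load  L3 | P0:I, P1:S(70), P2:I | bus: BusRd
[5] P1: load  L7 | P0:I, P1:S(32), P2:S(32) | bus: BusRd,Flush
[6] P2: store L7 := 36 | P0:I, P1:I, P2:M(36) | bus: BusRdX
[7] P2: load  L7 | P0:I, P1:I, P2:M(36) | bus: none
[8] P1: store L7 := 33 | P0:I, P1:M(33), P2:I | bus: BusRdX,Flush
[9] P0: load  L7 | P0:S(33), P1:S(33), P2:I | bus: BusRd,Flush
[10] P0: load  L0 | P0:S(10), P1:I, P2:I | bus: BusRd
[11] P0: load  L7 | P0:S(33), P1:S(33), P2:I | bus: none

invalidations = 0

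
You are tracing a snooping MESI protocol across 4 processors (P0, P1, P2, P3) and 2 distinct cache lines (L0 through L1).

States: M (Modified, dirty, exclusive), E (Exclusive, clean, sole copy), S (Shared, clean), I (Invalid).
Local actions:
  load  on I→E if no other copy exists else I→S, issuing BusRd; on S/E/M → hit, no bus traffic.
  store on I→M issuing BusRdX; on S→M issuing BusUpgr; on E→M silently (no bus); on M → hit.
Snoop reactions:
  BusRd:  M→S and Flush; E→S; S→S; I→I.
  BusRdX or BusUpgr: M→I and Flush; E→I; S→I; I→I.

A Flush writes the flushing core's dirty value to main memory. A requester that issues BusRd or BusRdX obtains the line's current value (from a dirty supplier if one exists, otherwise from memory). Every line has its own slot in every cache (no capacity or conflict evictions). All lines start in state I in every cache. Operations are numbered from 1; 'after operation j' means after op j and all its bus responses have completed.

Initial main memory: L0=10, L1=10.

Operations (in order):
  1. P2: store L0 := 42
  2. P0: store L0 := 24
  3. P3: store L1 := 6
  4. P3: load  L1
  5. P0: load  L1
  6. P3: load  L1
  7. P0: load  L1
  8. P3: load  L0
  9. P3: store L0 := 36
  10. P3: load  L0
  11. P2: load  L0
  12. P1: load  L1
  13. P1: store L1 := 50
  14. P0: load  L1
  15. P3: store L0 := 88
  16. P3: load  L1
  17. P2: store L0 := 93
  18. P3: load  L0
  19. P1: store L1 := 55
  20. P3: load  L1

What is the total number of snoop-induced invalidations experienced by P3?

step 1: P2: store L0 := 42  ⟶  IIMI  (L0)  txn=BusRdX  M[L0]=10
step 2: P0: store L0 := 24  ⟶  MIII  (L0)  txn=BusRdX+Flush  M[L0]=42
step 3: P3: store L1 := 6  ⟶  IIIM  (L1)  txn=BusRdX  M[L1]=10
step 4: P3: load  L1  ⟶  IIIM  (L1)  txn=∅  M[L1]=10
step 5: P0: load  L1  ⟶  SIIS  (L1)  txn=BusRd+Flush  M[L1]=6
step 6: P3: load  L1  ⟶  SIIS  (L1)  txn=∅  M[L1]=6
step 7: P0: load  L1  ⟶  SIIS  (L1)  txn=∅  M[L1]=6
step 8: P3: load  L0  ⟶  SIIS  (L0)  txn=BusRd+Flush  M[L0]=24
step 9: P3: store L0 := 36  ⟶  IIIM  (L0)  txn=BusUpgr  M[L0]=24
step 10: P3: load  L0  ⟶  IIIM  (L0)  txn=∅  M[L0]=24
step 11: P2: load  L0  ⟶  IISS  (L0)  txn=BusRd+Flush  M[L0]=36
step 12: P1: load  L1  ⟶  SSIS  (L1)  txn=BusRd  M[L1]=6
step 13: P1: store L1 := 50  ⟶  IMII  (L1)  txn=BusUpgr  M[L1]=6
step 14: P0: load  L1  ⟶  SSII  (L1)  txn=BusRd+Flush  M[L1]=50
step 15: P3: store L0 := 88  ⟶  IIIM  (L0)  txn=BusUpgr  M[L0]=36
step 16: P3: load  L1  ⟶  SSIS  (L1)  txn=BusRd  M[L1]=50
step 17: P2: store L0 := 93  ⟶  IIMI  (L0)  txn=BusRdX+Flush  M[L0]=88
step 18: P3: load  L0  ⟶  IISS  (L0)  txn=BusRd+Flush  M[L0]=93
step 19: P1: store L1 := 55  ⟶  IMII  (L1)  txn=BusUpgr  M[L1]=50
step 20: P3: load  L1  ⟶  ISIS  (L1)  txn=BusRd+Flush  M[L1]=55

invalidations = 3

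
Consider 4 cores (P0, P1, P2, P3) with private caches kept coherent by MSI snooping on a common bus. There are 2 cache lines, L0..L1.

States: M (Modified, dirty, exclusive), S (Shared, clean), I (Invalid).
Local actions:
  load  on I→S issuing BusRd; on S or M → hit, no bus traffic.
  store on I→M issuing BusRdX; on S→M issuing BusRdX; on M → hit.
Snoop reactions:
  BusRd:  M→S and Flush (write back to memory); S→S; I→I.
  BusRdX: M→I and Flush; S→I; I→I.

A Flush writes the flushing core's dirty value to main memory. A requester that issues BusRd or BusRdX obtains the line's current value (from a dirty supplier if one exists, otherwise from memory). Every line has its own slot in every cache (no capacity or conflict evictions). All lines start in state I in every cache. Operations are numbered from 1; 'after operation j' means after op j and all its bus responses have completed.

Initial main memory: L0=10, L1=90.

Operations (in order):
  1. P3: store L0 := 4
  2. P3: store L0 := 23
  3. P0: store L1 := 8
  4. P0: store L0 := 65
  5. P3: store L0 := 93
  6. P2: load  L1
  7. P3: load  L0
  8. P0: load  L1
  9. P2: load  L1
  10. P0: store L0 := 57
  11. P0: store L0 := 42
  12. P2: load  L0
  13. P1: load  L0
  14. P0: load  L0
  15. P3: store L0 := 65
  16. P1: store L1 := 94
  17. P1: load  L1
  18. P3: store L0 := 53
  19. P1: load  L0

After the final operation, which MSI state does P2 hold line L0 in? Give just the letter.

[1] P3: store L0 := 4 | P0:I, P1:I, P2:I, P3:M(4) | bus: BusRdX
[2] P3: store L0 := 23 | P0:I, P1:I, P2:I, P3:M(23) | bus: none
[3] P0: store L1 := 8 | P0:M(8), P1:I, P2:I, P3:I | bus: BusRdX
[4] P0: store L0 := 65 | P0:M(65), P1:I, P2:I, P3:I | bus: BusRdX,Flush
[5] P3: store L0 := 93 | P0:I, P1:I, P2:I, P3:M(93) | bus: BusRdX,Flush
[6] P2: load  L1 | P0:S(8), P1:I, P2:S(8), P3:I | bus: BusRd,Flush
[7] P3: load  L0 | P0:I, P1:I, P2:I, P3:M(93) | bus: none
[8] P0: load  L1 | P0:S(8), P1:I, P2:S(8), P3:I | bus: none
[9] P2: load  L1 | P0:S(8), P1:I, P2:S(8), P3:I | bus: none
[10] P0: store L0 := 57 | P0:M(57), P1:I, P2:I, P3:I | bus: BusRdX,Flush
[11] P0: store L0 := 42 | P0:M(42), P1:I, P2:I, P3:I | bus: none
[12] P2: load  L0 | P0:S(42), P1:I, P2:S(42), P3:I | bus: BusRd,Flush
[13] P1: load  L0 | P0:S(42), P1:S(42), P2:S(42), P3:I | bus: BusRd
[14] P0: load  L0 | P0:S(42), P1:S(42), P2:S(42), P3:I | bus: none
[15] P3: store L0 := 65 | P0:I, P1:I, P2:I, P3:M(65) | bus: BusRdX
[16] P1: store L1 := 94 | P0:I, P1:M(94), P2:I, P3:I | bus: BusRdX
[17] P1: load  L1 | P0:I, P1:M(94), P2:I, P3:I | bus: none
[18] P3: store L0 := 53 | P0:I, P1:I, P2:I, P3:M(53) | bus: none
[19] P1: load  L0 | P0:I, P1:S(53), P2:I, P3:S(53) | bus: BusRd,Flush

state = I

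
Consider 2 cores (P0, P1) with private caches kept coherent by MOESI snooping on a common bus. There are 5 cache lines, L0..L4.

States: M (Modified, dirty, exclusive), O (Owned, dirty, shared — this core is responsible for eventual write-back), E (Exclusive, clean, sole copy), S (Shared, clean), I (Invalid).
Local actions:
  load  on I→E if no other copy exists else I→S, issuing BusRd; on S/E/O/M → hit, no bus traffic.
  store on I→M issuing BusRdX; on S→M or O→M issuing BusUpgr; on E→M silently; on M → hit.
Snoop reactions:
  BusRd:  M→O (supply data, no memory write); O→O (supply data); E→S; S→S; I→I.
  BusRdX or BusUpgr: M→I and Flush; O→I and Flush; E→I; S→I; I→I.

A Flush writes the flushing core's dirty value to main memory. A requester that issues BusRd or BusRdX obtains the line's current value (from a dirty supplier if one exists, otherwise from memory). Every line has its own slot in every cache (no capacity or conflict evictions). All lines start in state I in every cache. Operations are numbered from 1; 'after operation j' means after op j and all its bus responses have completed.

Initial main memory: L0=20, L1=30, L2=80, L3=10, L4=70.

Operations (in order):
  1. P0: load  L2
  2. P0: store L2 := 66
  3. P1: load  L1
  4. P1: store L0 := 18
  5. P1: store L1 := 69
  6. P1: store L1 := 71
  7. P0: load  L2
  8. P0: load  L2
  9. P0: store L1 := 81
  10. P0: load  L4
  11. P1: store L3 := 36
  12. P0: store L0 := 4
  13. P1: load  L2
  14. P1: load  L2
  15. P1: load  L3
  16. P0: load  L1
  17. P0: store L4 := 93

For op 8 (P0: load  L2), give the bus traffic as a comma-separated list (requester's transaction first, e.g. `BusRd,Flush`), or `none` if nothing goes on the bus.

bus = none

step 1: P0: load  L2  ⟶  EI  (L2)  txn=BusRd  M[L2]=80
step 2: P0: store L2 := 66  ⟶  MI  (L2)  txn=∅  M[L2]=80
step 3: P1: load  L1  ⟶  IE  (L1)  txn=BusRd  M[L1]=30
step 4: P1: store L0 := 18  ⟶  IM  (L0)  txn=BusRdX  M[L0]=20
step 5: P1: store L1 := 69  ⟶  IM  (L1)  txn=∅  M[L1]=30
step 6: P1: store L1 := 71  ⟶  IM  (L1)  txn=∅  M[L1]=30
step 7: P0: load  L2  ⟶  MI  (L2)  txn=∅  M[L2]=80
step 8: P0: load  L2  ⟶  MI  (L2)  txn=∅  M[L2]=80
step 9: P0: store L1 := 81  ⟶  MI  (L1)  txn=BusRdX+Flush  M[L1]=71
step 10: P0: load  L4  ⟶  EI  (L4)  txn=BusRd  M[L4]=70
step 11: P1: store L3 := 36  ⟶  IM  (L3)  txn=BusRdX  M[L3]=10
step 12: P0: store L0 := 4  ⟶  MI  (L0)  txn=BusRdX+Flush  M[L0]=18
step 13: P1: load  L2  ⟶  OS  (L2)  txn=BusRd  M[L2]=80
step 14: P1: load  L2  ⟶  OS  (L2)  txn=∅  M[L2]=80
step 15: P1: load  L3  ⟶  IM  (L3)  txn=∅  M[L3]=10
step 16: P0: load  L1  ⟶  MI  (L1)  txn=∅  M[L1]=71
step 17: P0: store L4 := 93  ⟶  MI  (L4)  txn=∅  M[L4]=70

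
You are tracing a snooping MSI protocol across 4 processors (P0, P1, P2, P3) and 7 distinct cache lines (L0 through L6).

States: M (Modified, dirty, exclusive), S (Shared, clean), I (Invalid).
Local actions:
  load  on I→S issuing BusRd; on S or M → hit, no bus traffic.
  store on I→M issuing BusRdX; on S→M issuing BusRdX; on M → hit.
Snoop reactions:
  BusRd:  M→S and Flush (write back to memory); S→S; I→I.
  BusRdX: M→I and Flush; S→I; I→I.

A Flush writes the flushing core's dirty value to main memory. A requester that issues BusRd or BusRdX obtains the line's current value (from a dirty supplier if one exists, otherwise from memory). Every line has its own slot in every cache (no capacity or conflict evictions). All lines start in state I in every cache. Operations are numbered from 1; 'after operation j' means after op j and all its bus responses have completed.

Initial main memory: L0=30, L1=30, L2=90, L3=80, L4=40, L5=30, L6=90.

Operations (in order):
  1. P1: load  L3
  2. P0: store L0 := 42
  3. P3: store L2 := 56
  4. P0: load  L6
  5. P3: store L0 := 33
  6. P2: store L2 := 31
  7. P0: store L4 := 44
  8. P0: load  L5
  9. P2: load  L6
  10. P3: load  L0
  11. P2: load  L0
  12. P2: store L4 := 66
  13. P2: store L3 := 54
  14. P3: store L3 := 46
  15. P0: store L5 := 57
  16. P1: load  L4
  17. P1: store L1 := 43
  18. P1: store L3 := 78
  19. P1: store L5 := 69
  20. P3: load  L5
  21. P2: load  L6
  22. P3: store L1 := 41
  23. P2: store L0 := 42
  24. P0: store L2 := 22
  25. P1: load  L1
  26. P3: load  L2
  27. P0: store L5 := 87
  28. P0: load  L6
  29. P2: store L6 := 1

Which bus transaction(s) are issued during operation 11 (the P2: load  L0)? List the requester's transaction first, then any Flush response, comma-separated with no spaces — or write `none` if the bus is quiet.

  op1 P1: load  L3 → I/S/I/I on L3; bus BusRd; mem=80
  op2 P0: store L0 := 42 → M/I/I/I on L0; bus BusRdX; mem=30
  op3 P3: store L2 := 56 → I/I/I/M on L2; bus BusRdX; mem=90
  op4 P0: load  L6 → S/I/I/I on L6; bus BusRd; mem=90
  op5 P3: store L0 := 33 → I/I/I/M on L0; bus BusRdX Flush; mem=42
  op6 P2: store L2 := 31 → I/I/M/I on L2; bus BusRdX Flush; mem=56
  op7 P0: store L4 := 44 → M/I/I/I on L4; bus BusRdX; mem=40
  op8 P0: load  L5 → S/I/I/I on L5; bus BusRd; mem=30
  op9 P2: load  L6 → S/I/S/I on L6; bus BusRd; mem=90
  op10 P3: load  L0 → I/I/I/M on L0; bus (none); mem=42
  op11 P2: load  L0 → I/I/S/S on L0; bus BusRd Flush; mem=33
  op12 P2: store L4 := 66 → I/I/M/I on L4; bus BusRdX Flush; mem=44
  op13 P2: store L3 := 54 → I/I/M/I on L3; bus BusRdX; mem=80
  op14 P3: store L3 := 46 → I/I/I/M on L3; bus BusRdX Flush; mem=54
  op15 P0: store L5 := 57 → M/I/I/I on L5; bus BusRdX; mem=30
  op16 P1: load  L4 → I/S/S/I on L4; bus BusRd Flush; mem=66
  op17 P1: store L1 := 43 → I/M/I/I on L1; bus BusRdX; mem=30
  op18 P1: store L3 := 78 → I/M/I/I on L3; bus BusRdX Flush; mem=46
  op19 P1: store L5 := 69 → I/M/I/I on L5; bus BusRdX Flush; mem=57
  op20 P3: load  L5 → I/S/I/S on L5; bus BusRd Flush; mem=69
  op21 P2: load  L6 → S/I/S/I on L6; bus (none); mem=90
  op22 P3: store L1 := 41 → I/I/I/M on L1; bus BusRdX Flush; mem=43
  op23 P2: store L0 := 42 → I/I/M/I on L0; bus BusRdX; mem=33
  op24 P0: store L2 := 22 → M/I/I/I on L2; bus BusRdX Flush; mem=31
  op25 P1: load  L1 → I/S/I/S on L1; bus BusRd Flush; mem=41
  op26 P3: load  L2 → S/I/I/S on L2; bus BusRd Flush; mem=22
  op27 P0: store L5 := 87 → M/I/I/I on L5; bus BusRdX; mem=69
  op28 P0: load  L6 → S/I/S/I on L6; bus (none); mem=90
  op29 P2: store L6 := 1 → I/I/M/I on L6; bus BusRdX; mem=90

bus = BusRd,Flush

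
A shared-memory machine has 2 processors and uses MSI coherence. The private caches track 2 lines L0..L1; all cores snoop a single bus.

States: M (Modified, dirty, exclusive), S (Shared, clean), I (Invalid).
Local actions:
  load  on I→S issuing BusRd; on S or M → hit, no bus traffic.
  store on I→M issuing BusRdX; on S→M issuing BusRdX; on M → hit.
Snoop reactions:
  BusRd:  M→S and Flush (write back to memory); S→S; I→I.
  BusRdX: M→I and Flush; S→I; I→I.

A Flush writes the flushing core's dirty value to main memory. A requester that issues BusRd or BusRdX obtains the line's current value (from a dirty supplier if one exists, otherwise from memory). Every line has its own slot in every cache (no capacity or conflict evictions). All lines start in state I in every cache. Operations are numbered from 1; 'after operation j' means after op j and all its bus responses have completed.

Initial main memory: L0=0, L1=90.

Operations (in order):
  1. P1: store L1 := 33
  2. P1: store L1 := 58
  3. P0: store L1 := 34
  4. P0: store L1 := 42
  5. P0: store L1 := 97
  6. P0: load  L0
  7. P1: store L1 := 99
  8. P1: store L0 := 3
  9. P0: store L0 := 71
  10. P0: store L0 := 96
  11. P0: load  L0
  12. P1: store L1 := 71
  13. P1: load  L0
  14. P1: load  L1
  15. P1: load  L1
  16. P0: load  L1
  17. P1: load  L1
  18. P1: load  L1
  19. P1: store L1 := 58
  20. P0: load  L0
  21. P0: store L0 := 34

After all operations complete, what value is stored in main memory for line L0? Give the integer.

[1] P1: store L1 := 33 | P0:I, P1:M(33) | bus: BusRdX
[2] P1: store L1 := 58 | P0:I, P1:M(58) | bus: none
[3] P0: store L1 := 34 | P0:M(34), P1:I | bus: BusRdX,Flush
[4] P0: store L1 := 42 | P0:M(42), P1:I | bus: none
[5] P0: store L1 := 97 | P0:M(97), P1:I | bus: none
[6] P0: load  L0 | P0:S(0), P1:I | bus: BusRd
[7] P1: store L1 := 99 | P0:I, P1:M(99) | bus: BusRdX,Flush
[8] P1: store L0 := 3 | P0:I, P1:M(3) | bus: BusRdX
[9] P0: store L0 := 71 | P0:M(71), P1:I | bus: BusRdX,Flush
[10] P0: store L0 := 96 | P0:M(96), P1:I | bus: none
[11] P0: load  L0 | P0:M(96), P1:I | bus: none
[12] P1: store L1 := 71 | P0:I, P1:M(71) | bus: none
[13] P1: load  L0 | P0:S(96), P1:S(96) | bus: BusRd,Flush
[14] P1: load  L1 | P0:I, P1:M(71) | bus: none
[15] P1: load  L1 | P0:I, P1:M(71) | bus: none
[16] P0: load  L1 | P0:S(71), P1:S(71) | bus: BusRd,Flush
[17] P1: load  L1 | P0:S(71), P1:S(71) | bus: none
[18] P1: load  L1 | P0:S(71), P1:S(71) | bus: none
[19] P1: store L1 := 58 | P0:I, P1:M(58) | bus: BusRdX
[20] P0: load  L0 | P0:S(96), P1:S(96) | bus: none
[21] P0: store L0 := 34 | P0:M(34), P1:I | bus: BusRdX

memory[L0] = 96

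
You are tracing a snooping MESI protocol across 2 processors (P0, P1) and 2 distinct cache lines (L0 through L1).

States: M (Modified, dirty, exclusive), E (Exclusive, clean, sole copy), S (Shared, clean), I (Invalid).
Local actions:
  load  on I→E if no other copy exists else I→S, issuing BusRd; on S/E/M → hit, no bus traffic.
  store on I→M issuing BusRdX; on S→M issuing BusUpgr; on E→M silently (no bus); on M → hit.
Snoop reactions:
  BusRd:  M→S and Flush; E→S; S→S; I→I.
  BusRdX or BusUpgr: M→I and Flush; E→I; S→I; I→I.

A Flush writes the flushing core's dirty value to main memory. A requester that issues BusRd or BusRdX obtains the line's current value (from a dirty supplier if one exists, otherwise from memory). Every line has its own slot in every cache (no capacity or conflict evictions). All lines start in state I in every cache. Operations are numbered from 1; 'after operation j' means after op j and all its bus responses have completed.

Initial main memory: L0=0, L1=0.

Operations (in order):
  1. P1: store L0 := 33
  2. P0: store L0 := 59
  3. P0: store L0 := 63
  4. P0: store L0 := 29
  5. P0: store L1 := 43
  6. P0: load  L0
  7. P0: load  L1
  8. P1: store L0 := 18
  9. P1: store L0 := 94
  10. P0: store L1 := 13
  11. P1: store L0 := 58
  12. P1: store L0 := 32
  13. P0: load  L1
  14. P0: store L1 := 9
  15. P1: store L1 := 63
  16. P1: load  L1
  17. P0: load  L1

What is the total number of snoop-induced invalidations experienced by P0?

[1] P1: store L0 := 33 | P0:I, P1:M(33) | bus: BusRdX
[2] P0: store L0 := 59 | P0:M(59), P1:I | bus: BusRdX,Flush
[3] P0: store L0 := 63 | P0:M(63), P1:I | bus: none
[4] P0: store L0 := 29 | P0:M(29), P1:I | bus: none
[5] P0: store L1 := 43 | P0:M(43), P1:I | bus: BusRdX
[6] P0: load  L0 | P0:M(29), P1:I | bus: none
[7] P0: load  L1 | P0:M(43), P1:I | bus: none
[8] P1: store L0 := 18 | P0:I, P1:M(18) | bus: BusRdX,Flush
[9] P1: store L0 := 94 | P0:I, P1:M(94) | bus: none
[10] P0: store L1 := 13 | P0:M(13), P1:I | bus: none
[11] P1: store L0 := 58 | P0:I, P1:M(58) | bus: none
[12] P1: store L0 := 32 | P0:I, P1:M(32) | bus: none
[13] P0: load  L1 | P0:M(13), P1:I | bus: none
[14] P0: store L1 := 9 | P0:M(9), P1:I | bus: none
[15] P1: store L1 := 63 | P0:I, P1:M(63) | bus: BusRdX,Flush
[16] P1: load  L1 | P0:I, P1:M(63) | bus: none
[17] P0: load  L1 | P0:S(63), P1:S(63) | bus: BusRd,Flush

invalidations = 2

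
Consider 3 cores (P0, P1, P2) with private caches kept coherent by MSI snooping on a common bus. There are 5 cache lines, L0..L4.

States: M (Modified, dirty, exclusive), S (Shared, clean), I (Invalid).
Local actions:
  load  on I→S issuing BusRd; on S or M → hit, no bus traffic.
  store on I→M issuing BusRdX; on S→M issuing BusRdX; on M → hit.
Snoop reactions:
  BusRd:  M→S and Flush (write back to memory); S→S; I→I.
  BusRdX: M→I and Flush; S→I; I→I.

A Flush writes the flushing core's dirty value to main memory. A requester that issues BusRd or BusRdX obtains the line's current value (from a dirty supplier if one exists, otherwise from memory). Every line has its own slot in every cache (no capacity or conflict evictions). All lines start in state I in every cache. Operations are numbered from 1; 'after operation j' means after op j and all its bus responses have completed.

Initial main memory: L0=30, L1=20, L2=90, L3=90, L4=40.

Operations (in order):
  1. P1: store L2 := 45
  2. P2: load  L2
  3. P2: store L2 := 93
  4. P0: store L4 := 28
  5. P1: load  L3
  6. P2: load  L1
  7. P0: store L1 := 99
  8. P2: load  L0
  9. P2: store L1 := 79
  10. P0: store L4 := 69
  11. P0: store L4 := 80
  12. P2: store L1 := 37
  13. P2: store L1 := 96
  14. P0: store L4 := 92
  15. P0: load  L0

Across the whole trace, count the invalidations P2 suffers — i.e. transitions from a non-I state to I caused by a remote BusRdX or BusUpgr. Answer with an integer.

invalidations = 1

step 1: P1: store L2 := 45  ⟶  IMI  (L2)  txn=BusRdX  M[L2]=90
step 2: P2: load  L2  ⟶  ISS  (L2)  txn=BusRd+Flush  M[L2]=45
step 3: P2: store L2 := 93  ⟶  IIM  (L2)  txn=BusRdX  M[L2]=45
step 4: P0: store L4 := 28  ⟶  MII  (L4)  txn=BusRdX  M[L4]=40
step 5: P1: load  L3  ⟶  ISI  (L3)  txn=BusRd  M[L3]=90
step 6: P2: load  L1  ⟶  IIS  (L1)  txn=BusRd  M[L1]=20
step 7: P0: store L1 := 99  ⟶  MII  (L1)  txn=BusRdX  M[L1]=20
step 8: P2: load  L0  ⟶  IIS  (L0)  txn=BusRd  M[L0]=30
step 9: P2: store L1 := 79  ⟶  IIM  (L1)  txn=BusRdX+Flush  M[L1]=99
step 10: P0: store L4 := 69  ⟶  MII  (L4)  txn=∅  M[L4]=40
step 11: P0: store L4 := 80  ⟶  MII  (L4)  txn=∅  M[L4]=40
step 12: P2: store L1 := 37  ⟶  IIM  (L1)  txn=∅  M[L1]=99
step 13: P2: store L1 := 96  ⟶  IIM  (L1)  txn=∅  M[L1]=99
step 14: P0: store L4 := 92  ⟶  MII  (L4)  txn=∅  M[L4]=40
step 15: P0: load  L0  ⟶  SIS  (L0)  txn=BusRd  M[L0]=30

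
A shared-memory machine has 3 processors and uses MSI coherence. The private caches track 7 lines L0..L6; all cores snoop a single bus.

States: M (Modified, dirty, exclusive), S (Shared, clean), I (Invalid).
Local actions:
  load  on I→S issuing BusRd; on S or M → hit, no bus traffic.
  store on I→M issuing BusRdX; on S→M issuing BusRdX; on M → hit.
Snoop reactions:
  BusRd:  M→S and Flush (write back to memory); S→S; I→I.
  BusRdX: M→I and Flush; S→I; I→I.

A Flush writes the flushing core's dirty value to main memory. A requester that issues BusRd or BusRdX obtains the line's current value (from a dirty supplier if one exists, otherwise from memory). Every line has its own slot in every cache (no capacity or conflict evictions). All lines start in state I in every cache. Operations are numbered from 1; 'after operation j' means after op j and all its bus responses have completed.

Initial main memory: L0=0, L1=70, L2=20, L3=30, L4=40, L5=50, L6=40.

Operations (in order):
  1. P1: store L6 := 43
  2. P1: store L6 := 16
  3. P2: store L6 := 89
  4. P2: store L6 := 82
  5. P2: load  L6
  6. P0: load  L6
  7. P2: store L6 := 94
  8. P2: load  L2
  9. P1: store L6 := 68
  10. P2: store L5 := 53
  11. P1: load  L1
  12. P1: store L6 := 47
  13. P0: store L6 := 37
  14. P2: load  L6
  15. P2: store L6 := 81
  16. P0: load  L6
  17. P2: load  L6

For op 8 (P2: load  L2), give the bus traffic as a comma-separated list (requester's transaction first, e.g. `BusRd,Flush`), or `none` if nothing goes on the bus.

[1] P1: store L6 := 43 | P0:I, P1:M(43), P2:I | bus: BusRdX
[2] P1: store L6 := 16 | P0:I, P1:M(16), P2:I | bus: none
[3] P2: store L6 := 89 | P0:I, P1:I, P2:M(89) | bus: BusRdX,Flush
[4] P2: store L6 := 82 | P0:I, P1:I, P2:M(82) | bus: none
[5] P2: load  L6 | P0:I, P1:I, P2:M(82) | bus: none
[6] P0: load  L6 | P0:S(82), P1:I, P2:S(82) | bus: BusRd,Flush
[7] P2: store L6 := 94 | P0:I, P1:I, P2:M(94) | bus: BusRdX
[8] P2: load  L2 | P0:I, P1:I, P2:S(20) | bus: BusRd
[9] P1: store L6 := 68 | P0:I, P1:M(68), P2:I | bus: BusRdX,Flush
[10] P2: store L5 := 53 | P0:I, P1:I, P2:M(53) | bus: BusRdX
[11] P1: load  L1 | P0:I, P1:S(70), P2:I | bus: BusRd
[12] P1: store L6 := 47 | P0:I, P1:M(47), P2:I | bus: none
[13] P0: store L6 := 37 | P0:M(37), P1:I, P2:I | bus: BusRdX,Flush
[14] P2: load  L6 | P0:S(37), P1:I, P2:S(37) | bus: BusRd,Flush
[15] P2: store L6 := 81 | P0:I, P1:I, P2:M(81) | bus: BusRdX
[16] P0: load  L6 | P0:S(81), P1:I, P2:S(81) | bus: BusRd,Flush
[17] P2: load  L6 | P0:S(81), P1:I, P2:S(81) | bus: none

bus = BusRd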